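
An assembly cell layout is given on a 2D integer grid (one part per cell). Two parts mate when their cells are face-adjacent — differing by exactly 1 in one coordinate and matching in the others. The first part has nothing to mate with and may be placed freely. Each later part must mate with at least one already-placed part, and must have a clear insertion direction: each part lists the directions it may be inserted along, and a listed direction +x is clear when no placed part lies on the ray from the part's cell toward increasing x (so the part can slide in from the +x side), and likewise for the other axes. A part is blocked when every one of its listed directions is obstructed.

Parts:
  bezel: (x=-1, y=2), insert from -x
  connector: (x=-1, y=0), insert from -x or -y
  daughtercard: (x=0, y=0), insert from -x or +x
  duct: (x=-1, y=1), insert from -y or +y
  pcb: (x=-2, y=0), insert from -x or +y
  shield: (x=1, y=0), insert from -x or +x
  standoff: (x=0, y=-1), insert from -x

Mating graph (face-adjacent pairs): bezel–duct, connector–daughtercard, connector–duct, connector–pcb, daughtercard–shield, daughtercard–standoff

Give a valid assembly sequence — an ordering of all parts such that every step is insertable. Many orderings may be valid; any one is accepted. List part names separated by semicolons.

pcb; connector; daughtercard; shield; duct; bezel; standoff

1. pcb@(-2, 0) [-x clear] — {pcb}
2. connector@(-1, 0) [-y clear] — {connector, pcb}
3. daughtercard@(0, 0) [+x clear] — {connector, daughtercard, pcb}
4. shield@(1, 0) [+x clear] — {connector, daughtercard, pcb, shield}
5. duct@(-1, 1) [+y clear] — {connector, daughtercard, duct, pcb, shield}
6. bezel@(-1, 2) [-x clear] — {bezel, connector, daughtercard, duct, pcb, shield}
7. standoff@(0, -1) [-x clear] — {bezel, connector, daughtercard, duct, pcb, shield, standoff}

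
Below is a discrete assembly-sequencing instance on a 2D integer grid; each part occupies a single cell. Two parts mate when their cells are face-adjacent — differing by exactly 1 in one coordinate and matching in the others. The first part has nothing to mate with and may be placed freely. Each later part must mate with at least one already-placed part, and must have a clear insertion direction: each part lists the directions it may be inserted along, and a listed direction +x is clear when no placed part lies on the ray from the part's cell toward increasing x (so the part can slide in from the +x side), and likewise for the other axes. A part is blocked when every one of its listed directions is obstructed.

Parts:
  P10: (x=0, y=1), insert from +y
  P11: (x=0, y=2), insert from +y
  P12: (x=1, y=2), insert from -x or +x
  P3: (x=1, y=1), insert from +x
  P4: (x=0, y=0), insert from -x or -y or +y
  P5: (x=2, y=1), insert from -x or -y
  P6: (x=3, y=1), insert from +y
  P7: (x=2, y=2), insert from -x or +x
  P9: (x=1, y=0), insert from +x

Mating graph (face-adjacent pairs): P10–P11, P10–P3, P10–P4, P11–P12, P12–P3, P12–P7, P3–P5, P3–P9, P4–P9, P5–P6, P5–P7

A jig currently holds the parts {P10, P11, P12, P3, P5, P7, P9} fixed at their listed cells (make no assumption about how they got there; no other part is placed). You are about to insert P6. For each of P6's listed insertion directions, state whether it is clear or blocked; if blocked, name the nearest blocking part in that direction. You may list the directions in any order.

+y: clear

+y: ray from P6(3, 1) has no placed part ⇒ clear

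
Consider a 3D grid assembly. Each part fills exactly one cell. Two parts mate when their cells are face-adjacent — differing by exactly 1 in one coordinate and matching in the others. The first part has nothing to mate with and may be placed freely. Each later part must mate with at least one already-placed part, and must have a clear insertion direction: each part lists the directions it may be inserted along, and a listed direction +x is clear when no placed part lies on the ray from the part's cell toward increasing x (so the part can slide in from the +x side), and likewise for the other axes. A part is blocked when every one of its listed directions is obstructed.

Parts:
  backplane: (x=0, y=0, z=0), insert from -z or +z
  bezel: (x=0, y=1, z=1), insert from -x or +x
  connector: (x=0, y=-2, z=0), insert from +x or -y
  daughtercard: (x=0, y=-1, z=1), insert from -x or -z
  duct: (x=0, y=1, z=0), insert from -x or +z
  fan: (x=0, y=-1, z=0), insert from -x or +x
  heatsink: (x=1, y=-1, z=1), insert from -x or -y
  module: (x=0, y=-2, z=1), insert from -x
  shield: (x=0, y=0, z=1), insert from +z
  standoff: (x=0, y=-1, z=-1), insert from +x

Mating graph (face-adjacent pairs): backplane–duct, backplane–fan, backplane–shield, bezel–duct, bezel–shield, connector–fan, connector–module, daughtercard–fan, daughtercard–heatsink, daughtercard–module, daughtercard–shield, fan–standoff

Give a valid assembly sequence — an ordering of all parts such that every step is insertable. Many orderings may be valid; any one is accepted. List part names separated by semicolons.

1. connector@(0, -2, 0) [+x clear] — {connector}
2. module@(0, -2, 1) [-x clear] — {connector, module}
3. daughtercard@(0, -1, 1) [-x clear] — {connector, daughtercard, module}
4. shield@(0, 0, 1) [+z clear] — {connector, daughtercard, module, shield}
5. backplane@(0, 0, 0) [-z clear] — {backplane, connector, daughtercard, module, shield}
6. fan@(0, -1, 0) [-x clear] — {backplane, connector, daughtercard, fan, module, shield}
7. heatsink@(1, -1, 1) [-y clear] — {backplane, connector, daughtercard, fan, heatsink, module, shield}
8. duct@(0, 1, 0) [-x clear] — {backplane, connector, daughtercard, duct, fan, heatsink, module, shield}
9. bezel@(0, 1, 1) [-x clear] — {backplane, bezel, connector, daughtercard, duct, fan, heatsink, module, shield}
10. standoff@(0, -1, -1) [+x clear] — {backplane, bezel, connector, daughtercard, duct, fan, heatsink, module, shield, standoff}

connector; module; daughtercard; shield; backplane; fan; heatsink; duct; bezel; standoff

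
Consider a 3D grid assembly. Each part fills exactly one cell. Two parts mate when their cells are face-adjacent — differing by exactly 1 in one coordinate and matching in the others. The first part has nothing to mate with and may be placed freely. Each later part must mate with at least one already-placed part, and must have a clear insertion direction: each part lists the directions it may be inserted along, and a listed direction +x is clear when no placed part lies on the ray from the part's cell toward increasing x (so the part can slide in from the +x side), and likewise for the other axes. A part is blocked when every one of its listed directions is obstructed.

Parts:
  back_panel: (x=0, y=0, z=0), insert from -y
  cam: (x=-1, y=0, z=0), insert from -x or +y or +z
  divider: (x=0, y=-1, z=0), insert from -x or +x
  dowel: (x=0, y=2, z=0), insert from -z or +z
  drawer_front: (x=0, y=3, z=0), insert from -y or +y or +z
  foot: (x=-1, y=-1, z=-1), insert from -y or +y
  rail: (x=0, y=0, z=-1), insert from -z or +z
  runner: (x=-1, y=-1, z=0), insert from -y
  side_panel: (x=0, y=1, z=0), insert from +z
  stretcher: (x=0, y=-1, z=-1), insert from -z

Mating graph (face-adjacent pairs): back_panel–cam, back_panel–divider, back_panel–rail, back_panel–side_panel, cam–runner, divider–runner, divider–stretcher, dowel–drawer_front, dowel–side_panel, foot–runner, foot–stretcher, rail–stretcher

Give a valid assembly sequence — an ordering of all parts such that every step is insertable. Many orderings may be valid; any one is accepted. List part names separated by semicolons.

drawer_front; dowel; side_panel; back_panel; rail; cam; stretcher; foot; divider; runner

1. drawer_front@(0, 3, 0) [-y clear] — {drawer_front}
2. dowel@(0, 2, 0) [-z clear] — {dowel, drawer_front}
3. side_panel@(0, 1, 0) [+z clear] — {dowel, drawer_front, side_panel}
4. back_panel@(0, 0, 0) [-y clear] — {back_panel, dowel, drawer_front, side_panel}
5. rail@(0, 0, -1) [-z clear] — {back_panel, dowel, drawer_front, rail, side_panel}
6. cam@(-1, 0, 0) [-x clear] — {back_panel, cam, dowel, drawer_front, rail, side_panel}
7. stretcher@(0, -1, -1) [-z clear] — {back_panel, cam, dowel, drawer_front, rail, side_panel, stretcher}
8. foot@(-1, -1, -1) [-y clear] — {back_panel, cam, dowel, drawer_front, foot, rail, side_panel, stretcher}
9. divider@(0, -1, 0) [-x clear] — {back_panel, cam, divider, dowel, drawer_front, foot, rail, side_panel, stretcher}
10. runner@(-1, -1, 0) [-y clear] — {back_panel, cam, divider, dowel, drawer_front, foot, rail, runner, side_panel, stretcher}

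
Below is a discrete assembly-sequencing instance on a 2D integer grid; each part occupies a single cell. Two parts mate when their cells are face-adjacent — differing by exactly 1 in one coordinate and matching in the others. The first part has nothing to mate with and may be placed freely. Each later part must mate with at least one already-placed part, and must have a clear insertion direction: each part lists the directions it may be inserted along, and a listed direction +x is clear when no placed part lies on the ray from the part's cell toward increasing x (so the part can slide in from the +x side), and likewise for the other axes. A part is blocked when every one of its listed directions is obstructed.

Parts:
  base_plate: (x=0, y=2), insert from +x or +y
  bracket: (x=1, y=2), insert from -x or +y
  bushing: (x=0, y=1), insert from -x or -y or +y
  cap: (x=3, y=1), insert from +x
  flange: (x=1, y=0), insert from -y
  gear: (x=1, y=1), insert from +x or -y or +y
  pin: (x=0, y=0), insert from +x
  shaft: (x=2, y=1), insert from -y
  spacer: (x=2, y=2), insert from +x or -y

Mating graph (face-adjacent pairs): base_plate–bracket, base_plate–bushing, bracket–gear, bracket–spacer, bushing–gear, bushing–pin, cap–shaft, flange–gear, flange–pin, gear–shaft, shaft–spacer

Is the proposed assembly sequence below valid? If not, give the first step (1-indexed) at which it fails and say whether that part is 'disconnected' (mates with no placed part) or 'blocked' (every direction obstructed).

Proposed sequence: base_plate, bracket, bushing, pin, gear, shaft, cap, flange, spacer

1. base_plate@(0, 2) [+x clear] — {base_plate}
2. bracket@(1, 2) [+y clear] — {base_plate, bracket}
3. bushing@(0, 1) [-x clear] — {base_plate, bracket, bushing}
4. pin@(0, 0) [+x clear] — {base_plate, bracket, bushing, pin}
5. gear@(1, 1) [+x clear] — {base_plate, bracket, bushing, gear, pin}
6. shaft@(2, 1) [-y clear] — {base_plate, bracket, bushing, gear, pin, shaft}
7. cap@(3, 1) [+x clear] — {base_plate, bracket, bushing, cap, gear, pin, shaft}
8. flange@(1, 0) [-y clear] — {base_plate, bracket, bushing, cap, flange, gear, pin, shaft}
9. spacer@(2, 2) [+x clear] — {base_plate, bracket, bushing, cap, flange, gear, pin, shaft, spacer}

Valid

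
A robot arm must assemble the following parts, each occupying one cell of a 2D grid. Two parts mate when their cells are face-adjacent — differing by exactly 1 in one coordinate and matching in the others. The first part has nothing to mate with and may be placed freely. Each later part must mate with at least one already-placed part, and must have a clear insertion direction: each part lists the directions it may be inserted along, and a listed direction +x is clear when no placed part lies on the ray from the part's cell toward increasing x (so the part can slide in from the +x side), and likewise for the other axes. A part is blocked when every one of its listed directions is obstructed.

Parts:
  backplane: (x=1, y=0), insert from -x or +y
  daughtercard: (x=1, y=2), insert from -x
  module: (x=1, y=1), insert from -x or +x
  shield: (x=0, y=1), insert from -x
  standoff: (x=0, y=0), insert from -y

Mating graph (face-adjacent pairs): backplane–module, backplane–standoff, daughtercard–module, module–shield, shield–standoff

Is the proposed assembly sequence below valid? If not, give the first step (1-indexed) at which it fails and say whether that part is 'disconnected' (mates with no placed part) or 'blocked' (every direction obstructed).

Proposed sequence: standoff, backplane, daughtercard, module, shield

Invalid at step 3 (disconnected)

1. standoff@(0, 0) [-y clear] — {standoff}
2. backplane@(1, 0) [+y clear] — {backplane, standoff}
3. daughtercard@(1, 2) — no placed neighbour ⇒ disconnected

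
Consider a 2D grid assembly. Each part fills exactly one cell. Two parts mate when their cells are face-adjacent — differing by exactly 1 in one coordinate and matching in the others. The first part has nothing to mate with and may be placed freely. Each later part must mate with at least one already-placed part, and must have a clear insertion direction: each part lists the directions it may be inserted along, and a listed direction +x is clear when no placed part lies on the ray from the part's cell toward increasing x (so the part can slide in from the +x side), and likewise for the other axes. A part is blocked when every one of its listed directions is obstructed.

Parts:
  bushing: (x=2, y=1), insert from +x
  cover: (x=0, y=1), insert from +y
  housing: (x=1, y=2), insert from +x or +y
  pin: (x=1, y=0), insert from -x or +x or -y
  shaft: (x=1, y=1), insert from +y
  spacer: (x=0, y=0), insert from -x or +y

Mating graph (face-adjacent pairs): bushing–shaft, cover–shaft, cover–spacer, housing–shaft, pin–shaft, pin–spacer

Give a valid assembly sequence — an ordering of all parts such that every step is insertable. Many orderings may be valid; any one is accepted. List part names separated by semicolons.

shaft; bushing; cover; spacer; pin; housing

1. shaft@(1, 1) [+y clear] — {shaft}
2. bushing@(2, 1) [+x clear] — {bushing, shaft}
3. cover@(0, 1) [+y clear] — {bushing, cover, shaft}
4. spacer@(0, 0) [-x clear] — {bushing, cover, shaft, spacer}
5. pin@(1, 0) [+x clear] — {bushing, cover, pin, shaft, spacer}
6. housing@(1, 2) [+x clear] — {bushing, cover, housing, pin, shaft, spacer}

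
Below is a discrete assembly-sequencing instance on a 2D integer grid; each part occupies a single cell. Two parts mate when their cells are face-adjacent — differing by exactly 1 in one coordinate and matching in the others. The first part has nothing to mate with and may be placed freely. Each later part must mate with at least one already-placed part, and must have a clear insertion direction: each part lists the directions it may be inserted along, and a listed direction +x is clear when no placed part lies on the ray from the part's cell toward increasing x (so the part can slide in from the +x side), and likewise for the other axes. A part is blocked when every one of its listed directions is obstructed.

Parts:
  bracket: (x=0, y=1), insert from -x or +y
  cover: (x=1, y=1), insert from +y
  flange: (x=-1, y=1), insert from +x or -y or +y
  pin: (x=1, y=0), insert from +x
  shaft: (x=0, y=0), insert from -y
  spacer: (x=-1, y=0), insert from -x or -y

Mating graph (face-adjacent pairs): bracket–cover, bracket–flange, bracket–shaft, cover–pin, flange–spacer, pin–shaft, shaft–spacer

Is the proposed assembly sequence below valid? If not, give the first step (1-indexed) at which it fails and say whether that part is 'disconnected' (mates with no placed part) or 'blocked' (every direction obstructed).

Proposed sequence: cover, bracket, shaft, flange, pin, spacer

1. cover@(1, 1) [+y clear] — {cover}
2. bracket@(0, 1) [-x clear] — {bracket, cover}
3. shaft@(0, 0) [-y clear] — {bracket, cover, shaft}
4. flange@(-1, 1) [-y clear] — {bracket, cover, flange, shaft}
5. pin@(1, 0) [+x clear] — {bracket, cover, flange, pin, shaft}
6. spacer@(-1, 0) [-x clear] — {bracket, cover, flange, pin, shaft, spacer}

Valid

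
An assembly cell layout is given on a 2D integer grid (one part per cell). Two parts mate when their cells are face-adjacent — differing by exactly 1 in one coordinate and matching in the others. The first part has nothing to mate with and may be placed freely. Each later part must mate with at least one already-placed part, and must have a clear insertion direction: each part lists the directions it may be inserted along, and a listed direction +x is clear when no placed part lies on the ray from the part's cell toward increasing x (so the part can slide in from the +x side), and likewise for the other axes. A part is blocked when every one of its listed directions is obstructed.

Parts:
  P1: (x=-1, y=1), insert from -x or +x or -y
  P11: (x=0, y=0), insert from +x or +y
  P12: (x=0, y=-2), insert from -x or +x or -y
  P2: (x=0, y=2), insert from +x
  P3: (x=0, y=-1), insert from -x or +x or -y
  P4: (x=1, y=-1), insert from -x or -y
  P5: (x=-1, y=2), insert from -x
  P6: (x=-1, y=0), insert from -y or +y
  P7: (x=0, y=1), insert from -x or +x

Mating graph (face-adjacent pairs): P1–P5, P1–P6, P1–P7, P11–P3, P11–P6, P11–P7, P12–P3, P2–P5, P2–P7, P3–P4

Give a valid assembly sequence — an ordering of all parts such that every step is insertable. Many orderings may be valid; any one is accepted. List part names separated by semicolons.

1. P2@(0, 2) [+x clear] — {P2}
2. P5@(-1, 2) [-x clear] — {P2, P5}
3. P1@(-1, 1) [-x clear] — {P1, P2, P5}
4. P7@(0, 1) [+x clear] — {P1, P2, P5, P7}
5. P11@(0, 0) [+x clear] — {P1, P11, P2, P5, P7}
6. P3@(0, -1) [-x clear] — {P1, P11, P2, P3, P5, P7}
7. P4@(1, -1) [-y clear] — {P1, P11, P2, P3, P4, P5, P7}
8. P12@(0, -2) [-x clear] — {P1, P11, P12, P2, P3, P4, P5, P7}
9. P6@(-1, 0) [-y clear] — {P1, P11, P12, P2, P3, P4, P5, P6, P7}

P2; P5; P1; P7; P11; P3; P4; P12; P6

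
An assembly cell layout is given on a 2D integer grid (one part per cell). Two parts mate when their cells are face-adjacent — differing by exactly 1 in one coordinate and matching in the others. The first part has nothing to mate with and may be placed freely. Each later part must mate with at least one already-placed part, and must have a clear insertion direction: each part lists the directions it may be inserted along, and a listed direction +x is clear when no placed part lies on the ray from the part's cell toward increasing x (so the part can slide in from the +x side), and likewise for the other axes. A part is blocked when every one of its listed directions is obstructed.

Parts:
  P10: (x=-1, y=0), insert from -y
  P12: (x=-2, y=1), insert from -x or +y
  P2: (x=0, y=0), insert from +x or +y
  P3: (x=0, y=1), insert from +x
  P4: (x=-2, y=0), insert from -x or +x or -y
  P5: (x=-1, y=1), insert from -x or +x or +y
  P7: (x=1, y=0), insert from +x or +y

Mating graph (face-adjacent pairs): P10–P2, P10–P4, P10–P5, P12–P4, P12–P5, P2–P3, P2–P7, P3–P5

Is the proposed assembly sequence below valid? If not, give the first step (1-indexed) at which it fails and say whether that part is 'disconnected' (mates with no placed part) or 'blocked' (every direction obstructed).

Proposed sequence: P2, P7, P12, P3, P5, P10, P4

1. P2@(0, 0) [+x clear] — {P2}
2. P7@(1, 0) [+x clear] — {P2, P7}
3. P12@(-2, 1) — no placed neighbour ⇒ disconnected

Invalid at step 3 (disconnected)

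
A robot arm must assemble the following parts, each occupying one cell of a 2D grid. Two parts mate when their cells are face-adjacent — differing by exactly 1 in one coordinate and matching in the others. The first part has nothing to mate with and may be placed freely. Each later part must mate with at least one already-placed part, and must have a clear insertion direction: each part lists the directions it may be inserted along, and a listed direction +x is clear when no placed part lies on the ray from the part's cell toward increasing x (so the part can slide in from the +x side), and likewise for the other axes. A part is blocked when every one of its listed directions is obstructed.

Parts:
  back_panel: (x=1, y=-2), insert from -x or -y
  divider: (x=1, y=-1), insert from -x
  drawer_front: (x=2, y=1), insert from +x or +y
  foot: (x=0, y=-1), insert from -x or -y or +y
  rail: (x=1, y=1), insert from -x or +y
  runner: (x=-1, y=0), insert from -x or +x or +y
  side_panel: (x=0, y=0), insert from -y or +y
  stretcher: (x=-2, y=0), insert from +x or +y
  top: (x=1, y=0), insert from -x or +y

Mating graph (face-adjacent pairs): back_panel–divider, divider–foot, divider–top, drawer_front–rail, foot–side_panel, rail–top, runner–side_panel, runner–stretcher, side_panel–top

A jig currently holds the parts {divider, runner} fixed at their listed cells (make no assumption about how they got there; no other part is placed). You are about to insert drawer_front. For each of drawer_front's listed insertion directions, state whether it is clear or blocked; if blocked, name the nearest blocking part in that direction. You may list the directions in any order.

+x: ray from drawer_front(2, 1) has no placed part ⇒ clear
+y: ray from drawer_front(2, 1) has no placed part ⇒ clear

+x: clear; +y: clear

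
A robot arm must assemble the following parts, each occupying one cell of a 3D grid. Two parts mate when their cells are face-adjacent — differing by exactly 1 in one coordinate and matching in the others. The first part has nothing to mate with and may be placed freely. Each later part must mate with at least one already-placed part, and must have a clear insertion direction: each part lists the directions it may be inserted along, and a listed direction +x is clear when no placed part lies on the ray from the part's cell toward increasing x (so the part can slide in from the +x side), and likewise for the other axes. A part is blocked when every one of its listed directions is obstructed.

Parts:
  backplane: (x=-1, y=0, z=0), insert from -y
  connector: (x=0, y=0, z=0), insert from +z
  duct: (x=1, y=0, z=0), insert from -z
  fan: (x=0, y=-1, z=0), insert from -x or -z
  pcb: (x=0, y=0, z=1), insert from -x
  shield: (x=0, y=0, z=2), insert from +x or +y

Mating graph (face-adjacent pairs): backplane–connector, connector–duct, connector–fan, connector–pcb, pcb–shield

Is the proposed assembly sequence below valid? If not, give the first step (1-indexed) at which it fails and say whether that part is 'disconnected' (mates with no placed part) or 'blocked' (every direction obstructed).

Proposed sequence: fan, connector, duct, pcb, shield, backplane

Valid

1. fan@(0, -1, 0) [-x clear] — {fan}
2. connector@(0, 0, 0) [+z clear] — {connector, fan}
3. duct@(1, 0, 0) [-z clear] — {connector, duct, fan}
4. pcb@(0, 0, 1) [-x clear] — {connector, duct, fan, pcb}
5. shield@(0, 0, 2) [+x clear] — {connector, duct, fan, pcb, shield}
6. backplane@(-1, 0, 0) [-y clear] — {backplane, connector, duct, fan, pcb, shield}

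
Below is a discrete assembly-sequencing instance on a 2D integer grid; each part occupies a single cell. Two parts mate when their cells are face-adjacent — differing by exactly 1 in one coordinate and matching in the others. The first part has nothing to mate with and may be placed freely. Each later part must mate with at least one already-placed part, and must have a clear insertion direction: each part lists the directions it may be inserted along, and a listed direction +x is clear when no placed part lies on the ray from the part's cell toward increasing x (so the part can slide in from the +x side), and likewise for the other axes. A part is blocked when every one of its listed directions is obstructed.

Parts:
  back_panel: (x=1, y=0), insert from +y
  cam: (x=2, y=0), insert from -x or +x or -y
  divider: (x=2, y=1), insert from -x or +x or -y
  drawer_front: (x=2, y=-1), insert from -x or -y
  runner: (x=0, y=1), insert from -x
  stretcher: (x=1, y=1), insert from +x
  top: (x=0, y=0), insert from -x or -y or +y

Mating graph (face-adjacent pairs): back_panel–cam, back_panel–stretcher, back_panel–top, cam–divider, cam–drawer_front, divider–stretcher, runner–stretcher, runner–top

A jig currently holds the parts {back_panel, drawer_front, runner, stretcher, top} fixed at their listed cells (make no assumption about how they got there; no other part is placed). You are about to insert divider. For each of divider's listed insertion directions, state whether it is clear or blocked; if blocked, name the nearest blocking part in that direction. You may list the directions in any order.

+x: clear; -x: blocked by stretcher; -y: blocked by drawer_front

-x: nearest on ray is stretcher@(1, 1) ⇒ blocked
+x: ray from divider(2, 1) has no placed part ⇒ clear
-y: nearest on ray is drawer_front@(2, -1) ⇒ blocked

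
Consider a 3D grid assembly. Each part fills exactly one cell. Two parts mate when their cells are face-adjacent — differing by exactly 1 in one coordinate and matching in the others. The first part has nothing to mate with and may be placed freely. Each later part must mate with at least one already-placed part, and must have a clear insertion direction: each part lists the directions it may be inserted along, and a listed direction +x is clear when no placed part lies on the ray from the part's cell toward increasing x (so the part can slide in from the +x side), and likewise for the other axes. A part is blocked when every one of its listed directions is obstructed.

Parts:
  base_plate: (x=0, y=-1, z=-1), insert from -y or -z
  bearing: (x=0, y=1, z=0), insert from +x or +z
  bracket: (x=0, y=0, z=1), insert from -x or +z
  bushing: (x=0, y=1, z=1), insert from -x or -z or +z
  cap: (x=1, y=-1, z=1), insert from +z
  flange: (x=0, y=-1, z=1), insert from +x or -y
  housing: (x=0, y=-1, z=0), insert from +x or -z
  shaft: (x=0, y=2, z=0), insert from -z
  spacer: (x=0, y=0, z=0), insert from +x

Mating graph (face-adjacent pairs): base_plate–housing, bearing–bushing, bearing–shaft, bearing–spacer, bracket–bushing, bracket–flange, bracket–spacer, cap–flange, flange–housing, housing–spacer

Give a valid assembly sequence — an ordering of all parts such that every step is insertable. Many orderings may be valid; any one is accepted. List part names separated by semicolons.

base_plate; housing; flange; cap; bracket; bushing; bearing; spacer; shaft

1. base_plate@(0, -1, -1) [-y clear] — {base_plate}
2. housing@(0, -1, 0) [+x clear] — {base_plate, housing}
3. flange@(0, -1, 1) [+x clear] — {base_plate, flange, housing}
4. cap@(1, -1, 1) [+z clear] — {base_plate, cap, flange, housing}
5. bracket@(0, 0, 1) [-x clear] — {base_plate, bracket, cap, flange, housing}
6. bushing@(0, 1, 1) [-x clear] — {base_plate, bracket, bushing, cap, flange, housing}
7. bearing@(0, 1, 0) [+x clear] — {base_plate, bearing, bracket, bushing, cap, flange, housing}
8. spacer@(0, 0, 0) [+x clear] — {base_plate, bearing, bracket, bushing, cap, flange, housing, spacer}
9. shaft@(0, 2, 0) [-z clear] — {base_plate, bearing, bracket, bushing, cap, flange, housing, shaft, spacer}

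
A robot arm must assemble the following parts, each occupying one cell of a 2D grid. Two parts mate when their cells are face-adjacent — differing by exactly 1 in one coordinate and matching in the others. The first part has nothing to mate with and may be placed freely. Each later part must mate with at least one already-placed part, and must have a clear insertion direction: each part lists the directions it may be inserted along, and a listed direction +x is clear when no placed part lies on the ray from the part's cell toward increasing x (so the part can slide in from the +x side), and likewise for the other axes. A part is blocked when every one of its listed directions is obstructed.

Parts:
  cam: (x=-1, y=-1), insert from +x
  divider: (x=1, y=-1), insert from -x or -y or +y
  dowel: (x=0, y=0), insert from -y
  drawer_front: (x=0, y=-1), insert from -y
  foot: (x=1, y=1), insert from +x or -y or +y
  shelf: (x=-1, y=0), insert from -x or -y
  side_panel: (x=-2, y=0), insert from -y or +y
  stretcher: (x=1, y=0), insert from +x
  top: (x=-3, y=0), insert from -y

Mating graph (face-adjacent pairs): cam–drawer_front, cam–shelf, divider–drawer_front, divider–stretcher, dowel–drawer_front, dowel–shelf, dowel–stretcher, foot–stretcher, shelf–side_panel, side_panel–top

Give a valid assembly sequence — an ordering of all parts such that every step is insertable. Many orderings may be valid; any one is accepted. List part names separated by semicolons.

1. top@(-3, 0) [-y clear] — {top}
2. side_panel@(-2, 0) [-y clear] — {side_panel, top}
3. shelf@(-1, 0) [-y clear] — {shelf, side_panel, top}
4. dowel@(0, 0) [-y clear] — {dowel, shelf, side_panel, top}
5. cam@(-1, -1) [+x clear] — {cam, dowel, shelf, side_panel, top}
6. drawer_front@(0, -1) [-y clear] — {cam, dowel, drawer_front, shelf, side_panel, top}
7. divider@(1, -1) [-y clear] — {cam, divider, dowel, drawer_front, shelf, side_panel, top}
8. stretcher@(1, 0) [+x clear] — {cam, divider, dowel, drawer_front, shelf, side_panel, stretcher, top}
9. foot@(1, 1) [+x clear] — {cam, divider, dowel, drawer_front, foot, shelf, side_panel, stretcher, top}

top; side_panel; shelf; dowel; cam; drawer_front; divider; stretcher; foot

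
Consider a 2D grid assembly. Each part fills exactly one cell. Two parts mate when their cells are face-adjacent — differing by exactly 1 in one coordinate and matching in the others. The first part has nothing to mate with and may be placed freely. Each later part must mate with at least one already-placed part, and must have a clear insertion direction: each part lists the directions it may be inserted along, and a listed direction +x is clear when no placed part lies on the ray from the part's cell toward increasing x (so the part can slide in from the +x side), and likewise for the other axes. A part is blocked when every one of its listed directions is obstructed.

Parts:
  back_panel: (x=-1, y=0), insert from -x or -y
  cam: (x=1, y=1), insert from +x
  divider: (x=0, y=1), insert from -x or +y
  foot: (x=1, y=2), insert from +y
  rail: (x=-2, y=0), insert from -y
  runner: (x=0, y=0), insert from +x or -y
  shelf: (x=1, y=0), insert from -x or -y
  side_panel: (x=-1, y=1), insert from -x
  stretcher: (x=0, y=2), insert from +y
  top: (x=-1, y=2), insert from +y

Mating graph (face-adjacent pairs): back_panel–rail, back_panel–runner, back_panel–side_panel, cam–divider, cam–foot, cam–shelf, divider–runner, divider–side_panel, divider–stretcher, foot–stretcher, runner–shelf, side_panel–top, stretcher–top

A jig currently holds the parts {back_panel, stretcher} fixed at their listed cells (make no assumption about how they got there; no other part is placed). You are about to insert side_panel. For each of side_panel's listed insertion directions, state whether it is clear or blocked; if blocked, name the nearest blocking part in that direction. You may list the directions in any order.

-x: clear

-x: ray from side_panel(-1, 1) has no placed part ⇒ clear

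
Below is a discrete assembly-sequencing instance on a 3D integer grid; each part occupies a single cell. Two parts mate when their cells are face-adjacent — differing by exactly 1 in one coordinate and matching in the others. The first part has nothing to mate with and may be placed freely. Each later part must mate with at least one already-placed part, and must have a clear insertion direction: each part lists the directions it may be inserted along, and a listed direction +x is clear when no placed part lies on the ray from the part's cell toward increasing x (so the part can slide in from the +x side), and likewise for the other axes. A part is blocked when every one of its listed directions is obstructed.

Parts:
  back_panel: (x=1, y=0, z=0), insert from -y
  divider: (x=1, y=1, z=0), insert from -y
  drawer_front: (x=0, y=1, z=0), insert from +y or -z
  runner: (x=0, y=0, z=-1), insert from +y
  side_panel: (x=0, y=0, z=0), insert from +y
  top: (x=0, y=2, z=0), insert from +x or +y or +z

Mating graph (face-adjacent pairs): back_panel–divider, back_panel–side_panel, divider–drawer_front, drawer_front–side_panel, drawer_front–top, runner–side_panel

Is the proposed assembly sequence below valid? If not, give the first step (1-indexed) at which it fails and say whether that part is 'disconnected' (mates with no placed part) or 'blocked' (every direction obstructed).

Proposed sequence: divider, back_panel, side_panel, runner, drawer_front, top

Valid

1. divider@(1, 1, 0) [-y clear] — {divider}
2. back_panel@(1, 0, 0) [-y clear] — {back_panel, divider}
3. side_panel@(0, 0, 0) [+y clear] — {back_panel, divider, side_panel}
4. runner@(0, 0, -1) [+y clear] — {back_panel, divider, runner, side_panel}
5. drawer_front@(0, 1, 0) [+y clear] — {back_panel, divider, drawer_front, runner, side_panel}
6. top@(0, 2, 0) [+x clear] — {back_panel, divider, drawer_front, runner, side_panel, top}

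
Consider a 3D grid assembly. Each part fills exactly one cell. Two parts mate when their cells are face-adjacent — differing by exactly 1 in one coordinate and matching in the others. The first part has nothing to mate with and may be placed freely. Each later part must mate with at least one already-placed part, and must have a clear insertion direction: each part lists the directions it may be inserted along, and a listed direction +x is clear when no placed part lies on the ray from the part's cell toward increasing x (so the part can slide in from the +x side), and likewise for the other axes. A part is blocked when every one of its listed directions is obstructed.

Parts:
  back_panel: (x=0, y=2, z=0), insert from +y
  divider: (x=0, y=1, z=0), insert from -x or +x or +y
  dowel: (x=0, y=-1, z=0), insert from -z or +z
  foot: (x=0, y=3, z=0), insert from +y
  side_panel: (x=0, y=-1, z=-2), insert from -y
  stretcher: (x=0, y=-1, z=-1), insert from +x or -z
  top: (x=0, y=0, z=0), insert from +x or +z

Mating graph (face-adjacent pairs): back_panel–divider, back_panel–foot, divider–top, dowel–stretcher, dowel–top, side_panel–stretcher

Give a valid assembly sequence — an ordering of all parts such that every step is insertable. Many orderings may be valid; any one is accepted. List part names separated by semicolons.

1. divider@(0, 1, 0) [-x clear] — {divider}
2. back_panel@(0, 2, 0) [+y clear] — {back_panel, divider}
3. foot@(0, 3, 0) [+y clear] — {back_panel, divider, foot}
4. top@(0, 0, 0) [+x clear] — {back_panel, divider, foot, top}
5. dowel@(0, -1, 0) [-z clear] — {back_panel, divider, dowel, foot, top}
6. stretcher@(0, -1, -1) [+x clear] — {back_panel, divider, dowel, foot, stretcher, top}
7. side_panel@(0, -1, -2) [-y clear] — {back_panel, divider, dowel, foot, side_panel, stretcher, top}

divider; back_panel; foot; top; dowel; stretcher; side_panel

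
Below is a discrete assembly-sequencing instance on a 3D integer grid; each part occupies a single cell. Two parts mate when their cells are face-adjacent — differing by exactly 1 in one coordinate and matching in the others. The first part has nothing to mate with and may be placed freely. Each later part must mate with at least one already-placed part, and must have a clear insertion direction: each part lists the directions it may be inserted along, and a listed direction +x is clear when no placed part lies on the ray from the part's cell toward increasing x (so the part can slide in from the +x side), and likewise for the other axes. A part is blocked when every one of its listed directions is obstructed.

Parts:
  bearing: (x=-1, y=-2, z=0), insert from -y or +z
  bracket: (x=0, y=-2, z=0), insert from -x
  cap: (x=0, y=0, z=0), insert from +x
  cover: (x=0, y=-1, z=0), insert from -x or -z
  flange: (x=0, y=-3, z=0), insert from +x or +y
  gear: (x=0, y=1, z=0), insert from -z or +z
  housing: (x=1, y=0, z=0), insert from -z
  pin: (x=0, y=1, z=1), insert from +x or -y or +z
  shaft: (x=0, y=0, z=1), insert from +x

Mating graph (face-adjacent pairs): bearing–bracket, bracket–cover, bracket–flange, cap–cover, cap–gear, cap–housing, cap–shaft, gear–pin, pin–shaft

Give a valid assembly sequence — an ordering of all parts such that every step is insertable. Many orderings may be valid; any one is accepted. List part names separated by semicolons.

1. cap@(0, 0, 0) [+x clear] — {cap}
2. housing@(1, 0, 0) [-z clear] — {cap, housing}
3. shaft@(0, 0, 1) [+x clear] — {cap, housing, shaft}
4. pin@(0, 1, 1) [+x clear] — {cap, housing, pin, shaft}
5. gear@(0, 1, 0) [-z clear] — {cap, gear, housing, pin, shaft}
6. cover@(0, -1, 0) [-x clear] — {cap, cover, gear, housing, pin, shaft}
7. bracket@(0, -2, 0) [-x clear] — {bracket, cap, cover, gear, housing, pin, shaft}
8. bearing@(-1, -2, 0) [-y clear] — {bearing, bracket, cap, cover, gear, housing, pin, shaft}
9. flange@(0, -3, 0) [+x clear] — {bearing, bracket, cap, cover, flange, gear, housing, pin, shaft}

cap; housing; shaft; pin; gear; cover; bracket; bearing; flange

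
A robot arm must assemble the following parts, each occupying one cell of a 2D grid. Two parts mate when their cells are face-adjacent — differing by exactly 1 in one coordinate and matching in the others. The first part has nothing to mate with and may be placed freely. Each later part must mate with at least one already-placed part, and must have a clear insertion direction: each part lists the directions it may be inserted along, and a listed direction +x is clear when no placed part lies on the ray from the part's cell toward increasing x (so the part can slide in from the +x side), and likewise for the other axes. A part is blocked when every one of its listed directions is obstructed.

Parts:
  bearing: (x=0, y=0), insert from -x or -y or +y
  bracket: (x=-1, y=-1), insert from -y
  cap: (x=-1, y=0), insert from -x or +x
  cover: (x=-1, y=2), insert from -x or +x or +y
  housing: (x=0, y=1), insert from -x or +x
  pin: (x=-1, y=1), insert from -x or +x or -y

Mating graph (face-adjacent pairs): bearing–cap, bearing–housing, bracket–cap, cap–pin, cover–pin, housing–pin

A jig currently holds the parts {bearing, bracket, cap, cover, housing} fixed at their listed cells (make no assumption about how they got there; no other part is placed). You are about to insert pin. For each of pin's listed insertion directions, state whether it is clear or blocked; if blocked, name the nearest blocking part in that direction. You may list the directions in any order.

-x: ray from pin(-1, 1) has no placed part ⇒ clear
+x: nearest on ray is housing@(0, 1) ⇒ blocked
-y: nearest on ray is cap@(-1, 0) ⇒ blocked

+x: blocked by housing; -x: clear; -y: blocked by cap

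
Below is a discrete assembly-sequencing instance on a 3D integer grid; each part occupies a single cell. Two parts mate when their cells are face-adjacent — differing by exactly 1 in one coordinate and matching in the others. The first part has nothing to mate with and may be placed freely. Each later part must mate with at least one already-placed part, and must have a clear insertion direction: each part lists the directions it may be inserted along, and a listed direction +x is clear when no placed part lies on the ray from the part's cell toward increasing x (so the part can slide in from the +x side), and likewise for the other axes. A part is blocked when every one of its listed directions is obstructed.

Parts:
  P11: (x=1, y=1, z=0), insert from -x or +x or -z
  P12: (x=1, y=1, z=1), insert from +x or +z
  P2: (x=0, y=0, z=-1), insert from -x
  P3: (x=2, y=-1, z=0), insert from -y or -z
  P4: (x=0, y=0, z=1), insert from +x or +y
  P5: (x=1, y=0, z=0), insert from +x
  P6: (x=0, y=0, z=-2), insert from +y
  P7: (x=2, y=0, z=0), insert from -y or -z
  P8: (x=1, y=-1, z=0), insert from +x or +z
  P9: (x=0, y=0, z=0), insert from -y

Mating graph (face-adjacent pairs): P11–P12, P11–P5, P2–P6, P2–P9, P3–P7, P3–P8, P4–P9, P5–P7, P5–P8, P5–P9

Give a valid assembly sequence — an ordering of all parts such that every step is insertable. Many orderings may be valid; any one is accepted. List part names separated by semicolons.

1. P3@(2, -1, 0) [-y clear] — {P3}
2. P8@(1, -1, 0) [+z clear] — {P3, P8}
3. P5@(1, 0, 0) [+x clear] — {P3, P5, P8}
4. P11@(1, 1, 0) [-x clear] — {P11, P3, P5, P8}
5. P9@(0, 0, 0) [-y clear] — {P11, P3, P5, P8, P9}
6. P2@(0, 0, -1) [-x clear] — {P11, P2, P3, P5, P8, P9}
7. P6@(0, 0, -2) [+y clear] — {P11, P2, P3, P5, P6, P8, P9}
8. P4@(0, 0, 1) [+x clear] — {P11, P2, P3, P4, P5, P6, P8, P9}
9. P7@(2, 0, 0) [-z clear] — {P11, P2, P3, P4, P5, P6, P7, P8, P9}
10. P12@(1, 1, 1) [+x clear] — {P11, P12, P2, P3, P4, P5, P6, P7, P8, P9}

P3; P8; P5; P11; P9; P2; P6; P4; P7; P12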